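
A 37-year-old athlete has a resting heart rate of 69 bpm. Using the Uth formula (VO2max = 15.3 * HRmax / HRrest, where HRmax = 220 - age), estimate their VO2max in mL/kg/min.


HRmax = 220 - 37 = 183 bpm
Ratio = HRmax / HRrest = 183 / 69 = 2.6522
VO2max = 15.3 * 2.6522 = 40.58 mL/kg/min

40.58 mL/kg/min


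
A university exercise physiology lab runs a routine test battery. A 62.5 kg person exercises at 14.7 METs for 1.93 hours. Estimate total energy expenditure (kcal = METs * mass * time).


Energy = METs * mass(kg) * time(h)
= 14.7 * 62.5 * 1.93
= 1773.19 kcal

1773.19 kcal


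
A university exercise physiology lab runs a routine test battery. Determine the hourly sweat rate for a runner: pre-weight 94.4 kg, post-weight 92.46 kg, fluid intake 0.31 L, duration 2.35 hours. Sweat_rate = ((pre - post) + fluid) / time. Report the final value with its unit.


Mass lost = 94.4 - 92.46 = 1.94 kg
Add fluid consumed: 1.94 + 0.31 = 2.25 L total sweat
Sweat rate = 2.25 / 2.35 = 0.957 L/h

0.957 L/h


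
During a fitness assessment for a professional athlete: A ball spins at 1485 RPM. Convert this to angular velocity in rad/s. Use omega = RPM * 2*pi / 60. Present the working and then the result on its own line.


omega = 1485 * 2 * pi / 60
= 1485 * 6.28318531 / 60
= 9330.53 / 60
= 155.509 rad/s

155.509 rad/s


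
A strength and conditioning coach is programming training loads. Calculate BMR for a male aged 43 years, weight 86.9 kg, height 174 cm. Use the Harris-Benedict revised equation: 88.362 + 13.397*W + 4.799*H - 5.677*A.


Substituting values:
W term = 13.397 * 86.9 = 1164.1993
H term = 4.799 * 174 = 835.026
A term = 5.677 * 43 = 244.111
BMR = 1843.48 kcal/day

1843.48 kcal/day


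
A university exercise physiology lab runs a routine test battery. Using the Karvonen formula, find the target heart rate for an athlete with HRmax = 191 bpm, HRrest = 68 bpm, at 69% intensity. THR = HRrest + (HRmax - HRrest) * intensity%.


HRR = 191 - 68 = 123
THR = 68 + 123 * 0.69
= 68 + 84.87
= 152.87 bpm

152.87 bpm


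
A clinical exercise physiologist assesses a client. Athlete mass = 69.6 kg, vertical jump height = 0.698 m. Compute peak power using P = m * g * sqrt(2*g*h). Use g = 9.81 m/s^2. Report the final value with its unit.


sqrt(2 * 9.81 * 0.698) = sqrt(13.69476) = 3.700643 m/s
P = 69.6 * 9.81 * 3.700643
= 2526.71 W

2526.71 W


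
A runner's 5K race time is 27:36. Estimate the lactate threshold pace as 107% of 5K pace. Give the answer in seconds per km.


Total race time = 27*60 + 36 = 1656 seconds
5K pace = 1656 / 5 = 331.2 sec/km
LT pace = 331.2 * 1.07 = 354.38 sec/km

354.38 s/km


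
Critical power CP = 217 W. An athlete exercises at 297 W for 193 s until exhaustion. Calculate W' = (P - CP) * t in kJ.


P - CP = 297 - 217 = 80 W
W' = 80 * 193 = 15440 J
= 15440 / 1000 = 15.44 kJ

15.44 kJ


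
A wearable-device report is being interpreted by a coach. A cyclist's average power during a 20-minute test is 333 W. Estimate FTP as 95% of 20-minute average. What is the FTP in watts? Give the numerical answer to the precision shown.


FTP = 20-min power * 0.95
= 333 * 0.95
= 316.35 W

316.35 W


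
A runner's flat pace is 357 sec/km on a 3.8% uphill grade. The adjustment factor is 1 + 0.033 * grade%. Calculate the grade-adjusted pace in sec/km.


Factor = 1 + 0.033 * 3.8 = 1.1254
Adjusted pace = 357 * 1.1254
= 401.77 sec/km

401.77 s/km


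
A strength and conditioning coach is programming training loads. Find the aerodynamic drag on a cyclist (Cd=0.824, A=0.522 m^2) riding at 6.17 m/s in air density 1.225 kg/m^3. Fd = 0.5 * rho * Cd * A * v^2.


Fd = 0.5 * 1.225 * 0.824 * 0.522 * 6.17^2
= 0.5 * 1.225 * 0.824 * 0.522 * 38.0689
= 10.029 N

10.029 N


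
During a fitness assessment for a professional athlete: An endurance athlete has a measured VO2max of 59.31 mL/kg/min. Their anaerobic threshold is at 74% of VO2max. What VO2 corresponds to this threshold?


Anaerobic threshold VO2 = VO2max * 74%
= 59.31 * 0.74
= 43.89 mL/kg/min

43.89 mL/kg/min


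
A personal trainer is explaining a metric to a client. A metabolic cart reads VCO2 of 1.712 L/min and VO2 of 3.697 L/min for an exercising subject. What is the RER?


RER = VCO2 / VO2 = 1.712 / 3.697 = 0.4631

0.4631


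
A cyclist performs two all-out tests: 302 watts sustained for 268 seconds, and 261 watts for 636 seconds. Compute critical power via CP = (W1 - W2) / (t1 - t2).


W1 = P1 * t1 = 302 * 268 = 80936 J
W2 = P2 * t2 = 261 * 636 = 165996 J
CP = (80936 - 165996) / (268 - 636)
= 231.14 W

231.14 W


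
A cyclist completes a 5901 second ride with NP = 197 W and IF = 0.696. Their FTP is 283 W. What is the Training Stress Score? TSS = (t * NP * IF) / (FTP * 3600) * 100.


t * NP * IF = 5901 * 197 * 0.696 = 809097.912
FTP * 3600 = 1018800
TSS = (809097.912 / 1018800) * 100 = 79.42

79.42 TSS


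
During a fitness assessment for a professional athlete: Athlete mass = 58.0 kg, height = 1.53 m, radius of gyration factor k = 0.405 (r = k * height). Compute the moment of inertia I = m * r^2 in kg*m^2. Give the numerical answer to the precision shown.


r = k * height = 0.405 * 1.53 = 0.61965 m
r^2 = 0.61965^2 = 0.383966
I = 58.0 * 0.383966 = 22.27 kg*m^2

22.27 kg*m^2


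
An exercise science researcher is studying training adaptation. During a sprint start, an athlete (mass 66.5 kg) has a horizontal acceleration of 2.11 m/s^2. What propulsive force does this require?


Propulsive force = mass * acceleration
= 66.5 kg * 2.11 m/s^2
= 140.32 N

140.32 N


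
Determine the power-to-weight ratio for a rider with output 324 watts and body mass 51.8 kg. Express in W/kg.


P/W = 324 / 51.8 = 6.255 W/kg

6.255 W/kg


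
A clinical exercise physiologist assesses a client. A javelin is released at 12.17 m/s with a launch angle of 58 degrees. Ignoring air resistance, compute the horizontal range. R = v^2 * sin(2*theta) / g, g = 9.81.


Launch speed squared = 148.1089
sin(2 * 58 deg) = 0.898794
Range = 148.1089 * 0.898794 / 9.81
= 13.57 m

13.57 m


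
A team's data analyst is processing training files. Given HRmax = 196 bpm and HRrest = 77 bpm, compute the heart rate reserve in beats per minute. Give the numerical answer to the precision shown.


Heart rate reserve = maximum HR minus resting HR
HRR = 196 - 77 = 119 bpm

119 bpm


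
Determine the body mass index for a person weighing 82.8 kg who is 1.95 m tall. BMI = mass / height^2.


BMI = mass / height^2
= 82.8 / 1.95^2
= 82.8 / 3.8025
= 21.78 kg/m^2

21.78 kg/m^2


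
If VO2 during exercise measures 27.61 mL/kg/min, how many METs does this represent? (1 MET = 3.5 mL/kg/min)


METs = VO2 / 3.5 = 27.61 / 3.5 = 7.89

7.89 METs


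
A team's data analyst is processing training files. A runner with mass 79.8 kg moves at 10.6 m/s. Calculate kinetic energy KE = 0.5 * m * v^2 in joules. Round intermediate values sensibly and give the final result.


v^2 = 10.6^2 = 112.36
KE = 0.5 * 79.8 * 112.36
= 4483.16 J

4483.16 J


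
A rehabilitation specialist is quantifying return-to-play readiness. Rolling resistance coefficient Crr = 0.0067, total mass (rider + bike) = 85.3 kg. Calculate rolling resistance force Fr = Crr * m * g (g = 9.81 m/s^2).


Fr = Crr * m * g
= 0.0067 * 85.3 * 9.81
= 5.607 N

5.607 N


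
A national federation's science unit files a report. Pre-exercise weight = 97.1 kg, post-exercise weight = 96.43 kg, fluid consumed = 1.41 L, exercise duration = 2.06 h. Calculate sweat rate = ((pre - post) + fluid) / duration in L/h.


Weight loss = 97.1 - 96.43 = 0.67 kg (approx L)
Total sweat = 0.67 + 1.41 = 2.08 L
Sweat rate = 2.08 / 2.06 = 1.01 L/h

1.01 L/h


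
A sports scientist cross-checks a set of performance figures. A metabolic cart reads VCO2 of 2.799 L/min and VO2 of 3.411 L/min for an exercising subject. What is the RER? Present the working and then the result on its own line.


RER = VCO2 / VO2 = 2.799 / 3.411 = 0.8206

0.8206


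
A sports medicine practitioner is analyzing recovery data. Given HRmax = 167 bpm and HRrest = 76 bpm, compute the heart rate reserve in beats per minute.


Heart rate reserve = maximum HR minus resting HR
HRR = 167 - 76 = 91 bpm

91 bpm


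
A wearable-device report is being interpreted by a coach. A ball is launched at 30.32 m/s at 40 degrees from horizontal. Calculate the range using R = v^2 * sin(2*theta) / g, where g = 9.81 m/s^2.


sin(2 * 40) = sin(80) = 0.984808
v^2 = 30.32^2 = 919.3024
R = 919.3024 * 0.984808 / 9.81
= 92.287 m

92.287 m


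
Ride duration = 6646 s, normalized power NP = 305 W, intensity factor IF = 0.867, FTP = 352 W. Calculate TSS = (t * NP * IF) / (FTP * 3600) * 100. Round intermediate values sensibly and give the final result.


Numerator = 6646 * 305 * 0.867 = 1757435.01
Denominator = 352 * 3600 = 1267200
TSS = 1757435.01 / 1267200 * 100
= 138.69

138.69 TSS


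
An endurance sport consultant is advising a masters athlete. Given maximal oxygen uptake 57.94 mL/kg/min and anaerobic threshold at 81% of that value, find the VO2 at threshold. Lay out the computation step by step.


Percentage as decimal = 0.81
VO2 at AT = 57.94 * 0.81 = 46.93 mL/kg/min

46.93 mL/kg/min


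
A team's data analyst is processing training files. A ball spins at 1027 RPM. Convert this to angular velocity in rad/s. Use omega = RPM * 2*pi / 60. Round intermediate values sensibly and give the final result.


omega = 1027 * 2 * pi / 60
= 1027 * 6.28318531 / 60
= 6452.831 / 60
= 107.547 rad/s

107.547 rad/s


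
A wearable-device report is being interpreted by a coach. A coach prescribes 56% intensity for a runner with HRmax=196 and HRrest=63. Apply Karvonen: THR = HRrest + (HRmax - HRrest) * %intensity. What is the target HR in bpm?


Heart rate reserve = 196 - 63 = 133
Intensity fraction = 56 / 100 = 0.56
THR = 63 + 133 * 0.56 = 137.48 bpm

137.48 bpm


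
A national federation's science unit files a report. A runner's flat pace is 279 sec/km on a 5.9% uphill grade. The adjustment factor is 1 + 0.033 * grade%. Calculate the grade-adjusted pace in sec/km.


Factor = 1 + 0.033 * 5.9 = 1.1947
Adjusted pace = 279 * 1.1947
= 333.32 sec/km

333.32 s/km


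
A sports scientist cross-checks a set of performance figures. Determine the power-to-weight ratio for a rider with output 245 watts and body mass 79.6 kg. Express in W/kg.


P/W = 245 / 79.6 = 3.078 W/kg

3.078 W/kg


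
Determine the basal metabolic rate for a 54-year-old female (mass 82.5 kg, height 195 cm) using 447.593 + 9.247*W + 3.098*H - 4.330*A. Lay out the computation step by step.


BMR = 447.593 + 9.247*82.5 + 3.098*195 - 4.330*54
= 1580.76 kcal/day

1580.76 kcal/day


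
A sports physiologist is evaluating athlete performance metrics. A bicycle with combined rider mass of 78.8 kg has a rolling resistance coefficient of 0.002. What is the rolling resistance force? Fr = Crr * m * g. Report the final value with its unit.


Fr = 0.002 * 78.8 * 9.81
= 0.1576 * 9.81
= 1.546 N

1.546 N


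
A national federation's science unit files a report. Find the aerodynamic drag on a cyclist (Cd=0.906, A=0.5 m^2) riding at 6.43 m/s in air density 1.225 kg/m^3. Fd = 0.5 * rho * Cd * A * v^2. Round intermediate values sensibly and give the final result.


Fd = 0.5 * 1.225 * 0.906 * 0.5 * 6.43^2
= 0.5 * 1.225 * 0.906 * 0.5 * 41.3449
= 11.472 N

11.472 N


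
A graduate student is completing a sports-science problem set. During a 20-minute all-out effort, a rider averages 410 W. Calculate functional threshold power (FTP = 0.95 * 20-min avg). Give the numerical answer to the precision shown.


FTP = 0.95 * 410
= 389.5 W

389.5 W


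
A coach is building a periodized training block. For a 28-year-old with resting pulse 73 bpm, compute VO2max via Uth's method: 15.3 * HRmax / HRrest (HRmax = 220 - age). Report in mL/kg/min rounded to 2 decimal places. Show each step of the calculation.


Step 1: HRmax = 220 - 28 = 192 bpm
Step 2: Ratio = 192 / 73 = 2.6301
Step 3: VO2max = 15.3 * 2.6301 = 40.24 mL/kg/min

40.24 mL/kg/min


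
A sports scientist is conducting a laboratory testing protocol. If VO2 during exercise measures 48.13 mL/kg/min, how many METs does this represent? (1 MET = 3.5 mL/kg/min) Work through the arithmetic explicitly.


METs = VO2 / 3.5 = 48.13 / 3.5 = 13.75

13.75 METs


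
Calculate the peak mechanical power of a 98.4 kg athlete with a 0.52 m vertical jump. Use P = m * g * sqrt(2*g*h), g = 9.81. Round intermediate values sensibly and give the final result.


First, sqrt(2gh) = sqrt(2 * 9.81 * 0.52)
= sqrt(10.2024) = 3.19412 m/s
Power = 98.4 * 9.81 * 3.19412 = 3083.3 W

3083.3 W


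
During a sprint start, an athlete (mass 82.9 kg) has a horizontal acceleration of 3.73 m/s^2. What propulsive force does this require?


Propulsive force = mass * acceleration
= 82.9 kg * 3.73 m/s^2
= 309.22 N

309.22 N


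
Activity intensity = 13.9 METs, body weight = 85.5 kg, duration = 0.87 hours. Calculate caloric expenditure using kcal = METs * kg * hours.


kcal = 13.9 * 85.5 * 0.87
= 1188.45 * 0.87
= 1033.95 kcal

1033.95 kcal


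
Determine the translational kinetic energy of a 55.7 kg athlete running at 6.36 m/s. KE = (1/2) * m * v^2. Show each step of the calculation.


KE = 0.5 * m * v^2
= 0.5 * 55.7 * 6.36^2
= 0.5 * 55.7 * 40.4496
= 1126.52 J

1126.52 J


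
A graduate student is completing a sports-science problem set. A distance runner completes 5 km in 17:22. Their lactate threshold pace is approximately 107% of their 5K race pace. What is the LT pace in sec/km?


Convert to seconds: 17 min 22 s = 1042 s
Pace per km = 1042 / 5 = 208.4 s/km
LT pace = 208.4 * 1.07 = 222.99 s/km

222.99 s/km


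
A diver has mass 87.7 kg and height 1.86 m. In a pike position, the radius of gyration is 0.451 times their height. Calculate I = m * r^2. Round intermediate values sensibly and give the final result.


r = 0.451 * 1.86 = 0.83886 m
I = m * r^2 = 87.7 * 0.703686 = 61.713 kg*m^2

61.713 kg*m^2


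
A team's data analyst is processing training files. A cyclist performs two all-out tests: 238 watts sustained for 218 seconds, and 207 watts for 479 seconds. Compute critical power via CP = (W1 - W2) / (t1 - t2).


W1 = P1 * t1 = 238 * 218 = 51884 J
W2 = P2 * t2 = 207 * 479 = 99153 J
CP = (51884 - 99153) / (218 - 479)
= 181.11 W

181.11 W


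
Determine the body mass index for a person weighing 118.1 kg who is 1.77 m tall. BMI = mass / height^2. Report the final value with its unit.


BMI = mass / height^2
= 118.1 / 1.77^2
= 118.1 / 3.1329
= 37.7 kg/m^2

37.7 kg/m^2


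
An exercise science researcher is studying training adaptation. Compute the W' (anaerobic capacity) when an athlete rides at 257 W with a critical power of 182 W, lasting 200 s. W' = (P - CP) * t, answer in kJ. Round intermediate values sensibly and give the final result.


Above-CP power = 75 W
Duration = 200 s
W' = 75 * 200 = 15000 J
Convert: 15000 / 1000 = 15.0 kJ

15.0 kJ


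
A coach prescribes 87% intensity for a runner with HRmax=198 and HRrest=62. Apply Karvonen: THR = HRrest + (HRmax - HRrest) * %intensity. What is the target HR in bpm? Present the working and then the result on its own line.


Heart rate reserve = 198 - 62 = 136
Intensity fraction = 87 / 100 = 0.87
THR = 62 + 136 * 0.87 = 180.32 bpm

180.32 bpm


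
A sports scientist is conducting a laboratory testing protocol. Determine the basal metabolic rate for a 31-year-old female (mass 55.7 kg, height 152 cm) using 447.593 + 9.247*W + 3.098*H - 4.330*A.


BMR = 447.593 + 9.247*55.7 + 3.098*152 - 4.330*31
= 1299.32 kcal/day

1299.32 kcal/day


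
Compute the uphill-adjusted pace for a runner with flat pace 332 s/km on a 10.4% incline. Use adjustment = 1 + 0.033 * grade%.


Adjustment factor = 1 + 0.033 * 10.4 = 1.3432
Grade-adjusted pace = 332 * 1.3432 = 445.94 s/km

445.94 s/km


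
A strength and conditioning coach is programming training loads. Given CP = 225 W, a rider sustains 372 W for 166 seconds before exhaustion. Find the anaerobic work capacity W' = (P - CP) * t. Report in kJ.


Excess power = 372 - 225 = 147 W
Work above CP = 147 * 166 = 24402 J
W' = 24.402 kJ

24.402 kJ


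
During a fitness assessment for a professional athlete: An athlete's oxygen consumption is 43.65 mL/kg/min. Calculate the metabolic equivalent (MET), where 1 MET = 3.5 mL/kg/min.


MET = VO2 / 3.5
= 43.65 / 3.5
= 12.47 METs

12.47 METs


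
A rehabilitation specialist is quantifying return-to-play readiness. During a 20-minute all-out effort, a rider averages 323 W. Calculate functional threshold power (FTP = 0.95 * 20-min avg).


FTP = 0.95 * 323
= 306.85 W

306.85 W


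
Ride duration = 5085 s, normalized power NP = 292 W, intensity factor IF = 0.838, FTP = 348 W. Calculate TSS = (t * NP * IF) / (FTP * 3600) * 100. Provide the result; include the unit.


Numerator = 5085 * 292 * 0.838 = 1244279.16
Denominator = 348 * 3600 = 1252800
TSS = 1244279.16 / 1252800 * 100
= 99.32

99.32 TSS


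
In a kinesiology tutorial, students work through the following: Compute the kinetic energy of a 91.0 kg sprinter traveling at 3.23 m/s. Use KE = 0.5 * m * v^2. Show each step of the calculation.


Velocity squared = 10.4329
KE = 0.5 * 91.0 * 10.4329 = 474.7 J

474.7 J


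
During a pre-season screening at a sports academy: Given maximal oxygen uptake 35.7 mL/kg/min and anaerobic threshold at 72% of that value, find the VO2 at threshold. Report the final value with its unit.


Percentage as decimal = 0.72
VO2 at AT = 35.7 * 0.72 = 25.7 mL/kg/min

25.7 mL/kg/min


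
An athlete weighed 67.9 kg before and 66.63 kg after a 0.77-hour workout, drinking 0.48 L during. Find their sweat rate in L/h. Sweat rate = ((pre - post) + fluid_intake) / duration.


Body mass change = 1.27 kg
Total sweat loss = 1.27 + 0.48 = 1.75 L
Rate = 1.75 / 0.77 = 2.273 L/h

2.273 L/h


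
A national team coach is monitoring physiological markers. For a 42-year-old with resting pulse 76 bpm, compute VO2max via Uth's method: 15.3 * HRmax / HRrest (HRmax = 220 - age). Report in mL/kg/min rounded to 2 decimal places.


Step 1: HRmax = 220 - 42 = 178 bpm
Step 2: Ratio = 178 / 76 = 2.3421
Step 3: VO2max = 15.3 * 2.3421 = 35.83 mL/kg/min

35.83 mL/kg/min


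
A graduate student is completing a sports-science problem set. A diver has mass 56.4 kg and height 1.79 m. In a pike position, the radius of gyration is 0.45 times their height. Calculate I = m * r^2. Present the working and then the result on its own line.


r = 0.45 * 1.79 = 0.8055 m
I = m * r^2 = 56.4 * 0.64883 = 36.594 kg*m^2

36.594 kg*m^2


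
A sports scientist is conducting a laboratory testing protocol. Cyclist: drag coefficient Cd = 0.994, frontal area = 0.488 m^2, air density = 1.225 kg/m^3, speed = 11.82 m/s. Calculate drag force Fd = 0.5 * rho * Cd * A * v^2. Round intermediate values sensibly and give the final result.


v^2 = 11.82^2 = 139.7124
Fd = 0.5 * 1.225 * 0.994 * 0.488 * 139.7124
= 41.509 N

41.509 N


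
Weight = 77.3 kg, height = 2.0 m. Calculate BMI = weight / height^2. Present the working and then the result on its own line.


height^2 = 2.0^2 = 4.0
BMI = 77.3 / 4.0 = 19.33 kg/m^2

19.33 kg/m^2


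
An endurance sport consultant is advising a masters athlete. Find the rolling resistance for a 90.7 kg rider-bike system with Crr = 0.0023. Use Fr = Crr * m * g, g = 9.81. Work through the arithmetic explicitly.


m * g = 90.7 * 9.81 = 889.767 N
Fr = 0.0023 * 889.767 = 2.046 N

2.046 N


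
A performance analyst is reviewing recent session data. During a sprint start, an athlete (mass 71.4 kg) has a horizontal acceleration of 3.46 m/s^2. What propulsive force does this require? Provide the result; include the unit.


Propulsive force = mass * acceleration
= 71.4 kg * 3.46 m/s^2
= 247.04 N

247.04 N


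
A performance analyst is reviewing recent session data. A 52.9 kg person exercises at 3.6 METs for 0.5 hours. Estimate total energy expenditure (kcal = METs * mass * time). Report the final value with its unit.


Energy = METs * mass(kg) * time(h)
= 3.6 * 52.9 * 0.5
= 95.22 kcal

95.22 kcal


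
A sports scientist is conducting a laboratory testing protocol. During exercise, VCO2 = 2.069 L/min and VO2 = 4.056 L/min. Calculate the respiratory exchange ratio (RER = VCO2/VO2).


RER = VCO2 / VO2
= 2.069 / 4.056
= 0.5101

0.5101


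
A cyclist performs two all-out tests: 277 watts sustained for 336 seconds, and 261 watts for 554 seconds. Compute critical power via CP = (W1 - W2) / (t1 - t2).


W1 = P1 * t1 = 277 * 336 = 93072 J
W2 = P2 * t2 = 261 * 554 = 144594 J
CP = (93072 - 144594) / (336 - 554)
= 236.34 W

236.34 W


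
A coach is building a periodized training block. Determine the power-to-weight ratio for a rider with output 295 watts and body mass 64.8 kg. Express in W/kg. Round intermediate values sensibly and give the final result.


P/W = 295 / 64.8 = 4.552 W/kg

4.552 W/kg


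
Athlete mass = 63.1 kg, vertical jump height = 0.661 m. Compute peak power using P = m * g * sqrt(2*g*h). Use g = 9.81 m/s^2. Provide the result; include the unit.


sqrt(2 * 9.81 * 0.661) = sqrt(12.96882) = 3.601225 m/s
P = 63.1 * 9.81 * 3.601225
= 2229.2 W

2229.2 W


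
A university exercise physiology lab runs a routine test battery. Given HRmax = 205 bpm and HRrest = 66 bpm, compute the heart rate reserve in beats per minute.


Heart rate reserve = maximum HR minus resting HR
HRR = 205 - 66 = 139 bpm

139 bpm


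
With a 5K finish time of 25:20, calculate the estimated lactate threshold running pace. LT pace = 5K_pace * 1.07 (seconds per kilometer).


Race duration = 1520 s for 5 km
Average pace = 1520 / 5 = 304.0 s/km
LT pace = 304.0 * 1.07
= 325.28 s/km

325.28 s/km


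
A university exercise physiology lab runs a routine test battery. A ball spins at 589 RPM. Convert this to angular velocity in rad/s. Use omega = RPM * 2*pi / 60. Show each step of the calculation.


omega = 589 * 2 * pi / 60
= 589 * 6.28318531 / 60
= 3700.796 / 60
= 61.68 rad/s

61.68 rad/s


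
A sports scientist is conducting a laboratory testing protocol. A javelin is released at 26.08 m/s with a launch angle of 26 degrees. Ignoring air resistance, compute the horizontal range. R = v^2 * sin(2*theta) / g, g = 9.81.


Launch speed squared = 680.1664
sin(2 * 26 deg) = 0.788011
Range = 680.1664 * 0.788011 / 9.81
= 54.636 m

54.636 m


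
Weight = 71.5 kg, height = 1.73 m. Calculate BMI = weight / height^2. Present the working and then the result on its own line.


height^2 = 1.73^2 = 2.9929
BMI = 71.5 / 2.9929 = 23.89 kg/m^2

23.89 kg/m^2


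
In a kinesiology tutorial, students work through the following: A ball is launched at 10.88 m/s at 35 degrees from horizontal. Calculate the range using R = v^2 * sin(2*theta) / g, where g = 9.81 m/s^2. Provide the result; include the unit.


sin(2 * 35) = sin(70) = 0.939693
v^2 = 10.88^2 = 118.3744
R = 118.3744 * 0.939693 / 9.81
= 11.339 m

11.339 m


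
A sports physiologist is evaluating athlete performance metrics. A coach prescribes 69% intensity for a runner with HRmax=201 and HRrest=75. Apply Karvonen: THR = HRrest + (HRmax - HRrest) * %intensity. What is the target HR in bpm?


Heart rate reserve = 201 - 75 = 126
Intensity fraction = 69 / 100 = 0.69
THR = 75 + 126 * 0.69 = 161.94 bpm

161.94 bpm


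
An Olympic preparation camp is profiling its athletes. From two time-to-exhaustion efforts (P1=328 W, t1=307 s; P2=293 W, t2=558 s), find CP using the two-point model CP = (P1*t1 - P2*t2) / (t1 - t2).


Work in trial 1 = 100696 J
Work in trial 2 = 163494 J
Delta work = -62798 J
Delta time = -251 s
CP = -62798 / -251 = 250.19 W

250.19 W


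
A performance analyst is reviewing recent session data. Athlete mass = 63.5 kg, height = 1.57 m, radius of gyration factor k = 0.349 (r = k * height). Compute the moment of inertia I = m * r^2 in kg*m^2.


r = k * height = 0.349 * 1.57 = 0.54793 m
r^2 = 0.54793^2 = 0.300227
I = 63.5 * 0.300227 = 19.064 kg*m^2

19.064 kg*m^2


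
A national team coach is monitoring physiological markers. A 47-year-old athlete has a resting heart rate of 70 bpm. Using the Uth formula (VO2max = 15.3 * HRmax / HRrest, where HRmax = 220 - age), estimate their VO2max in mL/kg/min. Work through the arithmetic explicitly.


HRmax = 220 - 47 = 173 bpm
Ratio = HRmax / HRrest = 173 / 70 = 2.4714
VO2max = 15.3 * 2.4714 = 37.81 mL/kg/min

37.81 mL/kg/min


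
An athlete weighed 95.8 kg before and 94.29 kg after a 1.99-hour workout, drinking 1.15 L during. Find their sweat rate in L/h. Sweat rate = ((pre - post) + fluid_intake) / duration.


Body mass change = 1.51 kg
Total sweat loss = 1.51 + 1.15 = 2.66 L
Rate = 2.66 / 1.99 = 1.337 L/h

1.337 L/h


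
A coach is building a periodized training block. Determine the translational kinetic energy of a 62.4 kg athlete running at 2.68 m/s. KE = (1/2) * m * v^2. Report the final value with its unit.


KE = 0.5 * m * v^2
= 0.5 * 62.4 * 2.68^2
= 0.5 * 62.4 * 7.1824
= 224.09 J

224.09 J


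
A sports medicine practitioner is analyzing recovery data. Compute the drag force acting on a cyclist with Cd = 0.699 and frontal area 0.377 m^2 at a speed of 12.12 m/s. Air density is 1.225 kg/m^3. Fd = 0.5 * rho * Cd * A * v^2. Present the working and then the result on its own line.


Step 1: v^2 = 146.8944
Step 2: Fd = 0.5 * 1.225 * 0.699 * 0.377 * 146.8944
= 23.71 N

23.71 N


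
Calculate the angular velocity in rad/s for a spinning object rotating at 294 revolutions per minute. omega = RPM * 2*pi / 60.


omega = RPM * 2*pi / 60
= 294 * 6.28318531 / 60
= 30.788 rad/s

30.788 rad/s


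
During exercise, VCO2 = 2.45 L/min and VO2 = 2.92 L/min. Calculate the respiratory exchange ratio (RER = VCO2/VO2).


RER = VCO2 / VO2
= 2.45 / 2.92
= 0.839

0.839


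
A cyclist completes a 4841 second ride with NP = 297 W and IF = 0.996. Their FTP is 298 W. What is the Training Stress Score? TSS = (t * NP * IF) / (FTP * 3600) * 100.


t * NP * IF = 4841 * 297 * 0.996 = 1432025.892
FTP * 3600 = 1072800
TSS = (1432025.892 / 1072800) * 100 = 133.48

133.48 TSS


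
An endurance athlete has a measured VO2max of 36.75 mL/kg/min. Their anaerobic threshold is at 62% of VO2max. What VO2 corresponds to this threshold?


Anaerobic threshold VO2 = VO2max * 62%
= 36.75 * 0.62
= 22.79 mL/kg/min

22.79 mL/kg/min


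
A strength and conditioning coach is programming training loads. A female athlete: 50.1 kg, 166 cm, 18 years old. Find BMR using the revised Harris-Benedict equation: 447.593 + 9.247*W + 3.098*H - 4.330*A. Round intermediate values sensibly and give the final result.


Intercept = 447.593
Weight contribution = 9.247 * 50.1 = 463.2747
Height contribution = 3.098 * 166 = 514.268
Age contribution = 4.33 * 18 = 77.94
BMR = 447.593 + 463.2747 + 514.268 - 77.94
= 1347.2 kcal/day

1347.2 kcal/day


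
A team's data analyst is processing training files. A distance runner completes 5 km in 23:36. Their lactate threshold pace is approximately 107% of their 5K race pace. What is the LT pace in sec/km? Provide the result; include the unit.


Convert to seconds: 23 min 36 s = 1416 s
Pace per km = 1416 / 5 = 283.2 s/km
LT pace = 283.2 * 1.07 = 303.02 s/km

303.02 s/km


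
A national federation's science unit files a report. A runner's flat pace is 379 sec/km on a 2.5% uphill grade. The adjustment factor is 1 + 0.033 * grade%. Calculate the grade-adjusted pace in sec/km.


Factor = 1 + 0.033 * 2.5 = 1.0825
Adjusted pace = 379 * 1.0825
= 410.27 sec/km

410.27 s/km


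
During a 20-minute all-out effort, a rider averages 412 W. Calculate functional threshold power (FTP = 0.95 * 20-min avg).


FTP = 0.95 * 412
= 391.4 W

391.4 W


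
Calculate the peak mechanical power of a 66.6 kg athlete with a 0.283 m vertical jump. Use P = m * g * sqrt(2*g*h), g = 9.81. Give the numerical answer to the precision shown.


First, sqrt(2gh) = sqrt(2 * 9.81 * 0.283)
= sqrt(5.55246) = 2.356366 m/s
Power = 66.6 * 9.81 * 2.356366 = 1539.52 W

1539.52 W


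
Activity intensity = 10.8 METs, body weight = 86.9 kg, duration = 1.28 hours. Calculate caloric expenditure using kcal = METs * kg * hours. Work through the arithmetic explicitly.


kcal = 10.8 * 86.9 * 1.28
= 938.52 * 1.28
= 1201.31 kcal

1201.31 kcal


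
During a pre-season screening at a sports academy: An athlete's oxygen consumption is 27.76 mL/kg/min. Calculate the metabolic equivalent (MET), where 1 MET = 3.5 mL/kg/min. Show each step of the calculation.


MET = VO2 / 3.5
= 27.76 / 3.5
= 7.93 METs

7.93 METs


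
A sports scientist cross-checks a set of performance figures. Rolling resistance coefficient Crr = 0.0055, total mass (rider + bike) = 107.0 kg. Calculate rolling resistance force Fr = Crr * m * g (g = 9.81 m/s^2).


Fr = Crr * m * g
= 0.0055 * 107.0 * 9.81
= 5.773 N

5.773 N


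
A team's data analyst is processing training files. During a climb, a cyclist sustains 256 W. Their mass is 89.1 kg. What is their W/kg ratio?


Power-to-weight = 256 W / 89.1 kg
= 2.873 W/kg

2.873 W/kg


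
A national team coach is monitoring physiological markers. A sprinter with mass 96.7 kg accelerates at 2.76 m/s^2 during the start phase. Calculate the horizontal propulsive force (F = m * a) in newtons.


F = m * a
= 96.7 * 2.76
= 266.89 N

266.89 N


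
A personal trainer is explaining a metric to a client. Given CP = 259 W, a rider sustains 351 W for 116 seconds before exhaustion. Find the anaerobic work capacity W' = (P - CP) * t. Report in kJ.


Excess power = 351 - 259 = 92 W
Work above CP = 92 * 116 = 10672 J
W' = 10.672 kJ

10.672 kJ


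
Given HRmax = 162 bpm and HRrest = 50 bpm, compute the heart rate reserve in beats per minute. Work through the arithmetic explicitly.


Heart rate reserve = maximum HR minus resting HR
HRR = 162 - 50 = 112 bpm

112 bpm


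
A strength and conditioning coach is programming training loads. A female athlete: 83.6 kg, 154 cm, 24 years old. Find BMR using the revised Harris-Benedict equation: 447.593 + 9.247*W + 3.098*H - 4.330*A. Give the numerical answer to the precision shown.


Intercept = 447.593
Weight contribution = 9.247 * 83.6 = 773.0492
Height contribution = 3.098 * 154 = 477.092
Age contribution = 4.33 * 24 = 103.92
BMR = 447.593 + 773.0492 + 477.092 - 103.92
= 1593.81 kcal/day

1593.81 kcal/day


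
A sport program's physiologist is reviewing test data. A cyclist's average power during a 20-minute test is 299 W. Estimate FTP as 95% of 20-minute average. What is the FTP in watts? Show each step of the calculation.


FTP = 20-min power * 0.95
= 299 * 0.95
= 284.05 W

284.05 W


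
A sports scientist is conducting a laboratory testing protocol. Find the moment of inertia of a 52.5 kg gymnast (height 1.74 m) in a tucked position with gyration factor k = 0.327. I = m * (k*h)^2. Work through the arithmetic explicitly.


Radius of gyration = 0.327 * 1.74 = 0.56898 m
I = 52.5 * 0.56898^2
= 52.5 * 0.323738
= 16.996 kg*m^2

16.996 kg*m^2


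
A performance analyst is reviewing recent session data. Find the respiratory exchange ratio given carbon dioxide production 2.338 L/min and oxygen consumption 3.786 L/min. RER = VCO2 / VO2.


VCO2 = 2.338 L/min
VO2 = 3.786 L/min
RER = 2.338 / 3.786 = 0.6175

0.6175


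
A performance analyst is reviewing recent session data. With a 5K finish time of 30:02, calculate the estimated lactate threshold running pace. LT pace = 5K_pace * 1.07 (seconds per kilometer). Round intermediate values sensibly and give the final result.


Race duration = 1802 s for 5 km
Average pace = 1802 / 5 = 360.4 s/km
LT pace = 360.4 * 1.07
= 385.63 s/km

385.63 s/km


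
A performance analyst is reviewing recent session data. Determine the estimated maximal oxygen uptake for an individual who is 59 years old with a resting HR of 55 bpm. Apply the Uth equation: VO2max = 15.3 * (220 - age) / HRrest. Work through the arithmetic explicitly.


HRmax = 220 - 59 = 161
VO2max = 15.3 * (161 / 55)
= 15.3 * 2.9273
= 44.79 mL/kg/min

44.79 mL/kg/min


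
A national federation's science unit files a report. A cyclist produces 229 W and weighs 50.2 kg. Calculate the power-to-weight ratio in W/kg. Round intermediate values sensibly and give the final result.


P/W = power / mass
= 229 / 50.2
= 4.562 W/kg

4.562 W/kg


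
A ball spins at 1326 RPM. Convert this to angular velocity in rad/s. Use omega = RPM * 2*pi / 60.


omega = 1326 * 2 * pi / 60
= 1326 * 6.28318531 / 60
= 8331.504 / 60
= 138.858 rad/s

138.858 rad/s


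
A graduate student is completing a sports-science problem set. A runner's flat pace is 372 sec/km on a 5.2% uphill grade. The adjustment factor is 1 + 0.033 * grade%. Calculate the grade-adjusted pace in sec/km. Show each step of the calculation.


Factor = 1 + 0.033 * 5.2 = 1.1716
Adjusted pace = 372 * 1.1716
= 435.84 sec/km

435.84 s/km


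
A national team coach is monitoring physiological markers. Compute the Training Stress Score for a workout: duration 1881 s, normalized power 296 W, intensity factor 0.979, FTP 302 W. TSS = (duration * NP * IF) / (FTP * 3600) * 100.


Product = 1881 * 296 * 0.979 = 545083.704
Base = 302 * 3600 = 1087200
TSS = 545083.704 / 1087200 * 100 = 50.14

50.14 TSS


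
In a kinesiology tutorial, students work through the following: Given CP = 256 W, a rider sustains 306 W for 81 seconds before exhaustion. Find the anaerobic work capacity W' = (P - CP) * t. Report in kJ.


Excess power = 306 - 256 = 50 W
Work above CP = 50 * 81 = 4050 J
W' = 4.05 kJ

4.05 kJ


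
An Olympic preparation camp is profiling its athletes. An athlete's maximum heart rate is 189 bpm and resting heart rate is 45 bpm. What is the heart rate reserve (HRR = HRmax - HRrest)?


HRR = HRmax - HRrest
= 189 - 45
= 144 bpm

144 bpm


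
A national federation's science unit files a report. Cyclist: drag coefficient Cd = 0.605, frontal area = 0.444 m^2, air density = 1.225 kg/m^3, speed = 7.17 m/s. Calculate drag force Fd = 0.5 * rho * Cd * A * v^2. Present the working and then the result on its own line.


v^2 = 7.17^2 = 51.4089
Fd = 0.5 * 1.225 * 0.605 * 0.444 * 51.4089
= 8.458 N

8.458 N


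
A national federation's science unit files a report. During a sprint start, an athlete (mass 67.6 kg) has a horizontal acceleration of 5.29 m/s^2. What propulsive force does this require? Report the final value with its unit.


Propulsive force = mass * acceleration
= 67.6 kg * 5.29 m/s^2
= 357.6 N

357.6 N


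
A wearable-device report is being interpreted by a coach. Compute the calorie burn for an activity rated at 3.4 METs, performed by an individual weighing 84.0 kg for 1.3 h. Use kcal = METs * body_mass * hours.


Product of METs and mass = 3.4 * 84.0 = 285.6
Total kcal = 285.6 * 1.3 = 371.28 kcal

371.28 kcal


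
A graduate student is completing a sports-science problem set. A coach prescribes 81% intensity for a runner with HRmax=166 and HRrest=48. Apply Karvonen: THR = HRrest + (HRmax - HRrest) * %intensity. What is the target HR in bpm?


Heart rate reserve = 166 - 48 = 118
Intensity fraction = 81 / 100 = 0.81
THR = 48 + 118 * 0.81 = 143.58 bpm

143.58 bpm


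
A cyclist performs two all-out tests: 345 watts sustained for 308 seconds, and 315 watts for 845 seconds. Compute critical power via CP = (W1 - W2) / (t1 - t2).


W1 = P1 * t1 = 345 * 308 = 106260 J
W2 = P2 * t2 = 315 * 845 = 266175 J
CP = (106260 - 266175) / (308 - 845)
= 297.79 W

297.79 W


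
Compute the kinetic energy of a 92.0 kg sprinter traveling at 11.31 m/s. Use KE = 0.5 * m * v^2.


Velocity squared = 127.9161
KE = 0.5 * 92.0 * 127.9161 = 5884.14 J

5884.14 J


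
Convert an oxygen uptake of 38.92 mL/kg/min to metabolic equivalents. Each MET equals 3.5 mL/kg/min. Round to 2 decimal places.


One MET = 3.5 mL/kg/min
Number of METs = 38.92 / 3.5
= 11.12 METs

11.12 METs


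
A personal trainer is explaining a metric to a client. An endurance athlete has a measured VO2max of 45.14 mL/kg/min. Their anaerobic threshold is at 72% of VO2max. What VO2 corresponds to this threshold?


Anaerobic threshold VO2 = VO2max * 72%
= 45.14 * 0.72
= 32.5 mL/kg/min

32.5 mL/kg/min


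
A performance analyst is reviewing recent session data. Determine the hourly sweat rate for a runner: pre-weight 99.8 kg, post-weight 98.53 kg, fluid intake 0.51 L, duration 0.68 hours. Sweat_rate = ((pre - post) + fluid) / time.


Mass lost = 99.8 - 98.53 = 1.27 kg
Add fluid consumed: 1.27 + 0.51 = 1.78 L total sweat
Sweat rate = 1.78 / 0.68 = 2.618 L/h

2.618 L/h


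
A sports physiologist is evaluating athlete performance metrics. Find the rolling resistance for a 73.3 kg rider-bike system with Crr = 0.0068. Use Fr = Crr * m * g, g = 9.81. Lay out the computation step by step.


m * g = 73.3 * 9.81 = 719.073 N
Fr = 0.0068 * 719.073 = 4.89 N

4.89 N


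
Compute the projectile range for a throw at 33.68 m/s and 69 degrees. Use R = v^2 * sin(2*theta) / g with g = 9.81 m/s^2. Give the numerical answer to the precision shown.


Two times the angle = 138 degrees
sin(138) = 0.669131
R = 1134.3424 * 0.669131 / 9.81 = 77.372 m

77.372 m


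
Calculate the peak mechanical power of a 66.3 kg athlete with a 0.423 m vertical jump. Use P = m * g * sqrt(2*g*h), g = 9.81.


First, sqrt(2gh) = sqrt(2 * 9.81 * 0.423)
= sqrt(8.29926) = 2.880844 m/s
Power = 66.3 * 9.81 * 2.880844 = 1873.71 W

1873.71 W


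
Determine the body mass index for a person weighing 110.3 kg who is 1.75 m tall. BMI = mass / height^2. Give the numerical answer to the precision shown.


BMI = mass / height^2
= 110.3 / 1.75^2
= 110.3 / 3.0625
= 36.02 kg/m^2

36.02 kg/m^2


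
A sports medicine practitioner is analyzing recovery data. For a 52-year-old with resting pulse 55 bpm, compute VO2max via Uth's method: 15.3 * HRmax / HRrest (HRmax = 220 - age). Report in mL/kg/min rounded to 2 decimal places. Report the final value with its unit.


Step 1: HRmax = 220 - 52 = 168 bpm
Step 2: Ratio = 168 / 55 = 3.0545
Step 3: VO2max = 15.3 * 3.0545 = 46.73 mL/kg/min

46.73 mL/kg/min


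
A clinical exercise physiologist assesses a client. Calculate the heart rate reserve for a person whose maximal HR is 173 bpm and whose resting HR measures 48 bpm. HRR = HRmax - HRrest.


HRmax = 173 bpm
HRrest = 48 bpm
HRR = 173 - 48 = 125 bpm

125 bpm


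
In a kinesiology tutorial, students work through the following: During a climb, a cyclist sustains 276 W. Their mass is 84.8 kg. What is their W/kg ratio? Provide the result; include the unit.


Power-to-weight = 276 W / 84.8 kg
= 3.255 W/kg

3.255 W/kg


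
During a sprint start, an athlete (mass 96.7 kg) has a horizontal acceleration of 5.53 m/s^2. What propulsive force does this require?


Propulsive force = mass * acceleration
= 96.7 kg * 5.53 m/s^2
= 534.75 N

534.75 N


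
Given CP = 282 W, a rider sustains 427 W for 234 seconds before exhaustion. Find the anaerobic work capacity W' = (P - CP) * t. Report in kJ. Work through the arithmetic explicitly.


Excess power = 427 - 282 = 145 W
Work above CP = 145 * 234 = 33930 J
W' = 33.93 kJ

33.93 kJ


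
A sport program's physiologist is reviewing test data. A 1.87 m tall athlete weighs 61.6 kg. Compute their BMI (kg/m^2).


height^2 = 3.4969 m^2
BMI = 61.6 / 3.4969 = 17.62 kg/m^2

17.62 kg/m^2


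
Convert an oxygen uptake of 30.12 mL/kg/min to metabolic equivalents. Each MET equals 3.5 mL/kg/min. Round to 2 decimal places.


One MET = 3.5 mL/kg/min
Number of METs = 30.12 / 3.5
= 8.61 METs

8.61 METs


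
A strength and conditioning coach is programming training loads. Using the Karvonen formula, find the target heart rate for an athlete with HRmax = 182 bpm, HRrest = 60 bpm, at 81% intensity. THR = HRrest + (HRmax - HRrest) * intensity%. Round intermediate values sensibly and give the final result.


HRR = 182 - 60 = 122
THR = 60 + 122 * 0.81
= 60 + 98.82
= 158.82 bpm

158.82 bpm
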